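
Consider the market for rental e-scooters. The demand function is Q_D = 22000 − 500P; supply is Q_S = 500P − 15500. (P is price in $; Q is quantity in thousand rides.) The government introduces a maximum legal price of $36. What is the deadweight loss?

$1125 thousand

In inverse form: demand P = 44 − 0.002Q, supply P = 31 + 0.002Q.
Competitive equilibrium: 44 − 0.002Q = 31 + 0.002Q → Q* = 3250, P* = 37.5.
At the ceiling P = 36, quantity supplied = (36 − 31)/0.002 = 2500.
Willingness to pay at Q' = 2500: 44 − 0.002·2500 = 39.
ΔQ = 3250 − 2500 = 750; wedge = 39 − 36 = 3.
Deadweight loss = ½ × 750 × 3 = $1125 thousand.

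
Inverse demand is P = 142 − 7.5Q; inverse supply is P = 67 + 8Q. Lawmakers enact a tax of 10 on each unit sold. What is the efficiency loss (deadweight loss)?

3.23

Competitive equilibrium: 142 − 7.5Q = 67 + 8Q → Q* = 4.8387, P* = 105.7097.
With the tax, the buyer price exceeds the seller price by 10: (142 − 7.5Q) − (67 + 8Q) = 10 → Q' = 4.1935.
ΔQ = 4.8387 − 4.1935 = 0.6452; the wedge equals the tax, 10.
DWL = ½ × 0.6452 × 10 = 3.23.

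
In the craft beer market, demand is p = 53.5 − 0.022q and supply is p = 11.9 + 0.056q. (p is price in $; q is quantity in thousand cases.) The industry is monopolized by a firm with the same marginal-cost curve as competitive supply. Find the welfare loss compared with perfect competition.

$536.92 thousand

Competitive equilibrium: 53.5 − 0.022q = 11.9 + 0.056q → q* = 533.3333, p* = 41.7667.
Marginal revenue: MR = 53.5 − 0.044q. Set MR = MC: 53.5 − 0.044q = 11.9 + 0.056q → q_m = 416.
Price p_m = 53.5 − 0.022·416 = 44.348; MC(q_m) = 11.9 + 0.056·416 = 35.196.
Competitive q* = 533.3333, so Δq = 117.3333; wedge = 44.348 − 35.196 = 9.152.
DWL = ½ × 117.3333 × 9.152 = $536.92 thousand.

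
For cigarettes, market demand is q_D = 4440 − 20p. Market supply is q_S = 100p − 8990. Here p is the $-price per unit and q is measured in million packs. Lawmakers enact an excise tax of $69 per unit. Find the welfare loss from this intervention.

In inverse form: demand p = 222 − 0.05q, supply p = 89.9 + 0.01q.
Competitive equilibrium: 222 − 0.05q = 89.9 + 0.01q → q* = 2201.6667, p* = 111.9167.
With the tax, the buyer price exceeds the seller price by 69: (222 − 0.05q) − (89.9 + 0.01q) = 69 → q' = 1051.6667.
Δq = 2201.6667 − 1051.6667 = 1150; the wedge equals the tax, 69.
The triangle = ½ × 1150 × 69 = $39675 million.

$39675 million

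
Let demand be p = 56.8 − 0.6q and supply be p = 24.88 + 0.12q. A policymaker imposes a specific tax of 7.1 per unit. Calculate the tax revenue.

Competitive equilibrium: 56.8 − 0.6q = 24.88 + 0.12q → q* = 44.3333, p* = 30.2.
With the tax, the buyer price exceeds the seller price by 7.1: (56.8 − 0.6q) − (24.88 + 0.12q) = 7.1 → q' = 34.4722.
Tax revenue = 7.1 × 34.4722 = 244.75.

244.75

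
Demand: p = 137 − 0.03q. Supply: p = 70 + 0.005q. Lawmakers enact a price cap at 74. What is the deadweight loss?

Competitive equilibrium: 137 − 0.03q = 70 + 0.005q → q* = 1914.2857, p* = 79.5714.
At the ceiling p = 74, quantity supplied = (74 − 70)/0.005 = 800.
Willingness to pay at q' = 800: 137 − 0.03·800 = 113.
Δq = 1914.2857 − 800 = 1114.2857; wedge = 113 − 74 = 39.
The triangle = ½ × 1114.2857 × 39 = 21728.57.

21728.57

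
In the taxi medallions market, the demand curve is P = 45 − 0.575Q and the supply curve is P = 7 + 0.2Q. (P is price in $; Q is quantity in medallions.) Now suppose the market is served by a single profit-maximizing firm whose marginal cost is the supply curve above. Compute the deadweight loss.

$169.01

Competitive equilibrium: 45 − 0.575Q = 7 + 0.2Q → Q* = 49.0323, P* = 16.8065.
Marginal revenue: MR = 45 − 1.15Q. Set MR = MC: 45 − 1.15Q = 7 + 0.2Q → Q_m = 28.1481.
Price P_m = 45 − 0.575·28.1481 = 28.8148; MC(Q_m) = 7 + 0.2·28.1481 = 12.6296.
Competitive Q* = 49.0323, so ΔQ = 20.8842; wedge = 28.8148 − 12.6296 = 16.1852.
The triangle = ½ × 20.8842 × 16.1852 = $169.01.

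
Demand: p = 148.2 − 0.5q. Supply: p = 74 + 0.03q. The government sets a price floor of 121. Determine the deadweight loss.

1941.75

Competitive equilibrium: 148.2 − 0.5q = 74 + 0.03q → q* = 140, p* = 78.2.
At the floor p = 121, quantity demanded = (148.2 − 121)/0.5 = 54.4.
Sellers' marginal cost at q' = 54.4: 74 + 0.03·54.4 = 75.632.
Δq = 140 − 54.4 = 85.6; wedge = 121 − 75.632 = 45.368.
The triangle = ½ × 85.6 × 45.368 = 1941.75.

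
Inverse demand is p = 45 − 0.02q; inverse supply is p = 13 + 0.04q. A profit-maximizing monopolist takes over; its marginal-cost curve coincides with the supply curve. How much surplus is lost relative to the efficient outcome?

Competitive equilibrium: 45 − 0.02q = 13 + 0.04q → q* = 533.3333, p* = 34.3333.
Marginal revenue: MR = 45 − 0.04q. Set MR = MC: 45 − 0.04q = 13 + 0.04q → q_m = 400.
Price p_m = 45 − 0.02·400 = 37; MC(q_m) = 13 + 0.04·400 = 29.
Competitive q* = 533.3333, so Δq = 133.3333; wedge = 37 − 29 = 8.
Welfare loss = ½ × 133.3333 × 8 = 533.33.

533.33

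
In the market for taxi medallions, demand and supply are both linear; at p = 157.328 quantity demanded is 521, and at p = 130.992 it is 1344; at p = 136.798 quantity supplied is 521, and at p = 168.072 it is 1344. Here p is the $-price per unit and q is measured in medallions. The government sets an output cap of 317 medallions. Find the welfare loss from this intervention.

Demand slope = (130.992 − 157.328)/(1344 − 521) = −0.032, so p = 174 − 0.032q.
Supply slope = (168.072 − 136.798)/(1344 − 521) = 0.038, so p = 117 + 0.038q.
Competitive equilibrium: 174 − 0.032q = 117 + 0.038q → q* = 814.2857, p* = 147.9429.
At q = 317: demand price = 174 − 0.032·317 = 163.856; supply price = 117 + 0.038·317 = 129.046.
Δq = 814.2857 − 317 = 497.2857; wedge = 163.856 − 129.046 = 34.81.
The triangle = ½ × 497.2857 × 34.81 = $8655.26.

$8655.26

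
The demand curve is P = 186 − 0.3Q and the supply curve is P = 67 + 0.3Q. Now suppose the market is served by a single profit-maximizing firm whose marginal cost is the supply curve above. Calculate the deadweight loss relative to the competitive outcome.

Competitive equilibrium: 186 − 0.3Q = 67 + 0.3Q → Q* = 198.3333, P* = 126.5.
Marginal revenue: MR = 186 − 0.6Q. Set MR = MC: 186 − 0.6Q = 67 + 0.3Q → Q_m = 132.2222.
Price P_m = 186 − 0.3·132.2222 = 146.3333; MC(Q_m) = 67 + 0.3·132.2222 = 106.6667.
Competitive Q* = 198.3333, so ΔQ = 66.1111; wedge = 146.3333 − 106.6667 = 39.6666.
Deadweight loss = ½ × 66.1111 × 39.6666 = 1311.20.

1311.20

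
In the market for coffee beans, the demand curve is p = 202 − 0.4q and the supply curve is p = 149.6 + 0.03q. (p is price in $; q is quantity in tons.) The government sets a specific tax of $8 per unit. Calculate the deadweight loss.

$74.42

Competitive equilibrium: 202 − 0.4q = 149.6 + 0.03q → q* = 121.8605, p* = 153.2558.
With the tax, the buyer price exceeds the seller price by 8: (202 − 0.4q) − (149.6 + 0.03q) = 8 → q' = 103.2558.
Δq = 121.8605 − 103.2558 = 18.6047; the wedge equals the tax, 8.
Welfare loss = ½ × 18.6047 × 8 = $74.42.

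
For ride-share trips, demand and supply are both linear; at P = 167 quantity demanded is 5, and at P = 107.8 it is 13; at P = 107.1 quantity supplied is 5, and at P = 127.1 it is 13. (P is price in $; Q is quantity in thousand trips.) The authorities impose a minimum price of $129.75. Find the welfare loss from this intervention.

$5.12 thousand

Demand slope = (107.8 − 167)/(13 − 5) = −7.4, so P = 204 − 7.4Q.
Supply slope = (127.1 − 107.1)/(13 − 5) = 2.5, so P = 94.6 + 2.5Q.
Competitive equilibrium: 204 − 7.4Q = 94.6 + 2.5Q → Q* = 11.0505, P* = 122.2263.
At the floor P = 129.75, quantity demanded = (204 − 129.75)/7.4 = 10.0338.
Sellers' marginal cost at Q' = 10.0338: 94.6 + 2.5·10.0338 = 119.6845.
ΔQ = 11.0505 − 10.0338 = 1.0167; wedge = 129.75 − 119.6845 = 10.0655.
Welfare loss = ½ × 1.0167 × 10.0655 = $5.12 thousand.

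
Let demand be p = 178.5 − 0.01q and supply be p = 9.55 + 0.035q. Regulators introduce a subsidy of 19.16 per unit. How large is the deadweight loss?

Competitive equilibrium: 178.5 − 0.01q = 9.55 + 0.035q → q* = 3754.4444, p* = 140.9556.
The subsidy lowers effective supply by 19.16: p = 0.035q − 9.61.
New quantity: 178.5 − 0.01q = 0.035q − 9.61 → q' = 4180.2222.
Overproduction Δq = 4180.2222 − 3754.4444 = 425.7778; wedge = subsidy = 19.16.
The triangle = ½ × 425.7778 × 19.16 = 4078.95.

4078.95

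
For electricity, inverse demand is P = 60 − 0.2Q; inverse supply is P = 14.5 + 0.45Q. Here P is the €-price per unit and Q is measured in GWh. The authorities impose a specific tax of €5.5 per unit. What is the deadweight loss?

Competitive equilibrium: 60 − 0.2Q = 14.5 + 0.45Q → Q* = 70, P* = 46.
With the tax, the buyer price exceeds the seller price by 5.5: (60 − 0.2Q) − (14.5 + 0.45Q) = 5.5 → Q' = 61.5385.
ΔQ = 70 − 61.5385 = 8.4615; the wedge equals the tax, 5.5.
Deadweight loss = ½ × 8.4615 × 5.5 = €23.27.

€23.27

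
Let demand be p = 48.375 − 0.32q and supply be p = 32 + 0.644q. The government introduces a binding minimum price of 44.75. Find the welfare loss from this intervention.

15.43

Competitive equilibrium: 48.375 − 0.32q = 32 + 0.644q → q* = 16.9865, p* = 42.9393.
At the floor p = 44.75, quantity demanded = (48.375 − 44.75)/0.32 = 11.3281.
Sellers' marginal cost at q' = 11.3281: 32 + 0.644·11.3281 = 39.2953.
Δq = 16.9865 − 11.3281 = 5.6584; wedge = 44.75 − 39.2953 = 5.4547.
DWL = ½ × 5.6584 × 5.4547 = 15.43.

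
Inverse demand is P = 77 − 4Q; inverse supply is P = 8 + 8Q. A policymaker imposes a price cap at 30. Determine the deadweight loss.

Competitive equilibrium: 77 − 4Q = 8 + 8Q → Q* = 5.75, P* = 54.
At the ceiling P = 30, quantity supplied = (30 − 8)/8 = 2.75.
Willingness to pay at Q' = 2.75: 77 − 4·2.75 = 66.
ΔQ = 5.75 − 2.75 = 3; wedge = 66 − 30 = 36.
Deadweight loss = ½ × 3 × 36 = 54.

54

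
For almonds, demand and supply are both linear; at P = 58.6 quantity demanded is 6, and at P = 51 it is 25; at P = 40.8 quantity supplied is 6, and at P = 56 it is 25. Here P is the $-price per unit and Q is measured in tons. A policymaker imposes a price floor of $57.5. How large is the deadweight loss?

$87.60

Demand slope = (51 − 58.6)/(25 − 6) = −0.4, so P = 61 − 0.4Q.
Supply slope = (56 − 40.8)/(25 − 6) = 0.8, so P = 36 + 0.8Q.
Competitive equilibrium: 61 − 0.4Q = 36 + 0.8Q → Q* = 20.8333, P* = 52.6667.
At the floor P = 57.5, quantity demanded = (61 − 57.5)/0.4 = 8.75.
Sellers' marginal cost at Q' = 8.75: 36 + 0.8·8.75 = 43.
ΔQ = 20.8333 − 8.75 = 12.0833; wedge = 57.5 − 43 = 14.5.
Deadweight loss = ½ × 12.0833 × 14.5 = $87.60.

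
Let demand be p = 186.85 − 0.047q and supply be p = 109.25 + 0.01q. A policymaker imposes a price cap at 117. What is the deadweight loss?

Competitive equilibrium: 186.85 − 0.047q = 109.25 + 0.01q → q* = 1361.4035, p* = 122.864.
At the ceiling p = 117, quantity supplied = (117 − 109.25)/0.01 = 775.
Willingness to pay at q' = 775: 186.85 − 0.047·775 = 150.425.
Δq = 1361.4035 − 775 = 586.4035; wedge = 150.425 − 117 = 33.425.
The triangle = ½ × 586.4035 × 33.425 = 9800.27.

9800.27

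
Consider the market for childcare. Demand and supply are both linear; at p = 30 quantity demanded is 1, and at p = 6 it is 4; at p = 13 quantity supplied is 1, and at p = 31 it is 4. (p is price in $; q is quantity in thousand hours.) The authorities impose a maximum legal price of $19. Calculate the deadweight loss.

$0.32 thousand

Demand slope = (6 − 30)/(4 − 1) = −8, so p = 38 − 8q.
Supply slope = (31 − 13)/(4 − 1) = 6, so p = 7 + 6q.
Competitive equilibrium: 38 − 8q = 7 + 6q → q* = 2.2143, p* = 20.2857.
At the ceiling p = 19, quantity supplied = (19 − 7)/6 = 2.
Willingness to pay at q' = 2: 38 − 8·2 = 22.
Δq = 2.2143 − 2 = 0.2143; wedge = 22 − 19 = 3.
Welfare loss = ½ × 0.2143 × 3 = $0.32 thousand.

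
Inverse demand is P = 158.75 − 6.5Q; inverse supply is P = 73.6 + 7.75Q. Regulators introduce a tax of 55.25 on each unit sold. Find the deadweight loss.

107.11

Competitive equilibrium: 158.75 − 6.5Q = 73.6 + 7.75Q → Q* = 5.9754, P* = 119.9096.
With the tax, the buyer price exceeds the seller price by 55.25: (158.75 − 6.5Q) − (73.6 + 7.75Q) = 55.25 → Q' = 2.0982.
ΔQ = 5.9754 − 2.0982 = 3.8772; the wedge equals the tax, 55.25.
The triangle = ½ × 3.8772 × 55.25 = 107.11.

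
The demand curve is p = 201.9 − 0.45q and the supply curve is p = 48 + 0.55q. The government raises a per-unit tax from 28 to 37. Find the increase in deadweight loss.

Competitive equilibrium: 201.9 − 0.45q = 48 + 0.55q → q* = 153.9, p* = 132.645.
For a per-unit tax t: Δq = t/1, so DWL = ½·t·(t/1) = t²/2.
At t = 28: DWL = 392. At t = 37: DWL = 684.5.
Increase = 684.5 − 392 = 292.50.

292.50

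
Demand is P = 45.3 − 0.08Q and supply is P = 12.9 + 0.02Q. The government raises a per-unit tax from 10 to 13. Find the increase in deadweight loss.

345

Competitive equilibrium: 45.3 − 0.08Q = 12.9 + 0.02Q → Q* = 324, P* = 19.38.
For a per-unit tax t: ΔQ = t/0.1, so DWL = ½·t·(t/0.1) = t²/0.2.
At t = 10: DWL = 500. At t = 13: DWL = 845.
Increase = 845 − 500 = 345.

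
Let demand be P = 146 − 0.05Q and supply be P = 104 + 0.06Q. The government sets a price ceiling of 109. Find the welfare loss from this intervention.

Competitive equilibrium: 146 − 0.05Q = 104 + 0.06Q → Q* = 381.81818, P* = 126.90909.
At the ceiling P = 109, quantity supplied = (109 − 104)/0.06 = 83.33333.
Willingness to pay at Q' = 83.33333: 146 − 0.05·83.33333 = 141.83333.
ΔQ = 381.81818 − 83.33333 = 298.48485; wedge = 141.83333 − 109 = 32.83333.
Welfare loss = ½ × 298.48485 × 32.83333 = 4900.13.

4900.13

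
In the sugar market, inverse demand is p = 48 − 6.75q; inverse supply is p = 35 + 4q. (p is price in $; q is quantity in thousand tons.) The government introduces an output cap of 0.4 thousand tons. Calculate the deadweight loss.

Competitive equilibrium: 48 − 6.75q = 35 + 4q → q* = 1.2093, p* = 39.8372.
At q = 0.4: demand price = 48 − 6.75·0.4 = 45.3; supply price = 35 + 4·0.4 = 36.6.
Δq = 1.2093 − 0.4 = 0.8093; wedge = 45.3 − 36.6 = 8.7.
Deadweight loss = ½ × 0.8093 × 8.7 = $3.52 thousand.

$3.52 thousand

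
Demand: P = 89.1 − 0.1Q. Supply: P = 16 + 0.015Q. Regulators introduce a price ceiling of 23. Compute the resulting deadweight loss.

Competitive equilibrium: 89.1 − 0.1Q = 16 + 0.015Q → Q* = 635.65217, P* = 25.53478.
At the ceiling P = 23, quantity supplied = (23 − 16)/0.015 = 466.66667.
Willingness to pay at Q' = 466.66667: 89.1 − 0.1·466.66667 = 42.43333.
ΔQ = 635.65217 − 466.66667 = 168.9855; wedge = 42.43333 − 23 = 19.43333.
Deadweight loss = ½ × 168.9855 × 19.43333 = 1641.98.

1641.98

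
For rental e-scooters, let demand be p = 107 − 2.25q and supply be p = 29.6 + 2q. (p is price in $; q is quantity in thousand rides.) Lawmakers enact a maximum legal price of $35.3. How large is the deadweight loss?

$501.47 thousand

Competitive equilibrium: 107 − 2.25q = 29.6 + 2q → q* = 18.2118, p* = 66.0235.
At the ceiling p = 35.3, quantity supplied = (35.3 − 29.6)/2 = 2.85.
Willingness to pay at q' = 2.85: 107 − 2.25·2.85 = 100.5875.
Δq = 18.2118 − 2.85 = 15.3618; wedge = 100.5875 − 35.3 = 65.2875.
Welfare loss = ½ × 15.3618 × 65.2875 = $501.47 thousand.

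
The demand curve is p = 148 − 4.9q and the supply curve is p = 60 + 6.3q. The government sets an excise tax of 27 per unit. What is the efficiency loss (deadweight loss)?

32.54

Competitive equilibrium: 148 − 4.9q = 60 + 6.3q → q* = 7.8571, p* = 109.5.
With the tax, the buyer price exceeds the seller price by 27: (148 − 4.9q) − (60 + 6.3q) = 27 → q' = 5.4464.
Δq = 7.8571 − 5.4464 = 2.4107; the wedge equals the tax, 27.
DWL = ½ × 2.4107 × 27 = 32.54.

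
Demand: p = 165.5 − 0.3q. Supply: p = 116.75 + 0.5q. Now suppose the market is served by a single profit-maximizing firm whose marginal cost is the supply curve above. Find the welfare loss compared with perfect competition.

110.48

Competitive equilibrium: 165.5 − 0.3q = 116.75 + 0.5q → q* = 60.9375, p* = 147.2188.
Marginal revenue: MR = 165.5 − 0.6q. Set MR = MC: 165.5 − 0.6q = 116.75 + 0.5q → q_m = 44.3182.
Price p_m = 165.5 − 0.3·44.3182 = 152.2045; MC(q_m) = 116.75 + 0.5·44.3182 = 138.9091.
Competitive q* = 60.9375, so Δq = 16.6193; wedge = 152.2045 − 138.9091 = 13.2954.
DWL = ½ × 16.6193 × 13.2954 = 110.48.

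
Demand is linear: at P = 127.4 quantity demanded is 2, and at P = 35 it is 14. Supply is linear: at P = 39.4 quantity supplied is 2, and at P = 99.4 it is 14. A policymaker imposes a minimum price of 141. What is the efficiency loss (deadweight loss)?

480.12

Demand slope = (35 − 127.4)/(14 − 2) = −7.7, so P = 142.8 − 7.7Q.
Supply slope = (99.4 − 39.4)/(14 − 2) = 5, so P = 29.4 + 5Q.
Competitive equilibrium: 142.8 − 7.7Q = 29.4 + 5Q → Q* = 8.9291, P* = 74.0457.
At the floor P = 141, quantity demanded = (142.8 − 141)/7.7 = 0.2338.
Sellers' marginal cost at Q' = 0.2338: 29.4 + 5·0.2338 = 30.569.
ΔQ = 8.9291 − 0.2338 = 8.6953; wedge = 141 − 30.569 = 110.431.
Welfare loss = ½ × 8.6953 × 110.431 = 480.12.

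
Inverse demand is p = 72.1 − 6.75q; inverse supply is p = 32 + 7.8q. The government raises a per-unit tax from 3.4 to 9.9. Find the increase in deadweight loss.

2.97

Competitive equilibrium: 72.1 − 6.75q = 32 + 7.8q → q* = 2.756, p* = 53.4969.
For a per-unit tax t: Δq = t/14.55, so DWL = ½·t·(t/14.55) = t²/29.1.
At t = 3.4: DWL = 0.397. At t = 9.9: DWL = 3.368.
Increase = 3.368 − 0.397 = 2.97.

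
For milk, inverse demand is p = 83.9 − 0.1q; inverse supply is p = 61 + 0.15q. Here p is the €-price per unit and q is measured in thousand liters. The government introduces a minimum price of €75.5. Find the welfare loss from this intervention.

Competitive equilibrium: 83.9 − 0.1q = 61 + 0.15q → q* = 91.6, p* = 74.74.
At the floor p = 75.5, quantity demanded = (83.9 − 75.5)/0.1 = 84.
Sellers' marginal cost at q' = 84: 61 + 0.15·84 = 73.6.
Δq = 91.6 − 84 = 7.6; wedge = 75.5 − 73.6 = 1.9.
Welfare loss = ½ × 7.6 × 1.9 = €7.22 thousand.

€7.22 thousand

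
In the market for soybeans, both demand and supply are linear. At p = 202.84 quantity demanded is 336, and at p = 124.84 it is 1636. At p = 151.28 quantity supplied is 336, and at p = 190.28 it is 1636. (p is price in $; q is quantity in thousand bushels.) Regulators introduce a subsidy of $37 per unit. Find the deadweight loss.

$7605.56 thousand

Demand slope = (124.84 − 202.84)/(1636 − 336) = −0.06, so p = 223 − 0.06q.
Supply slope = (190.28 − 151.28)/(1636 − 336) = 0.03, so p = 141.2 + 0.03q.
Competitive equilibrium: 223 − 0.06q = 141.2 + 0.03q → q* = 908.8889, p* = 168.4667.
The subsidy lowers effective supply by 37: p = 104.2 + 0.03q.
New quantity: 223 − 0.06q = 104.2 + 0.03q → q' = 1320.
Overproduction Δq = 1320 − 908.8889 = 411.1111; wedge = subsidy = 37.
The triangle = ½ × 411.1111 × 37 = $7605.56 thousand.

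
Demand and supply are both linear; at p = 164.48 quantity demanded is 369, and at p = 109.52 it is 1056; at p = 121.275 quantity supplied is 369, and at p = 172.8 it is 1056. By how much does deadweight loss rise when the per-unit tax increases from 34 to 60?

7883.87

Demand slope = (109.52 − 164.48)/(1056 − 369) = −0.08, so p = 194 − 0.08q.
Supply slope = (172.8 − 121.275)/(1056 − 369) = 0.075, so p = 93.6 + 0.075q.
Competitive equilibrium: 194 − 0.08q = 93.6 + 0.075q → q* = 647.7419, p* = 142.1806.
For a per-unit tax t: Δq = t/0.155, so DWL = ½·t·(t/0.155) = t²/0.31.
At t = 34: DWL = 3729.032. At t = 60: DWL = 11612.903.
Increase = 11612.903 − 3729.032 = 7883.87.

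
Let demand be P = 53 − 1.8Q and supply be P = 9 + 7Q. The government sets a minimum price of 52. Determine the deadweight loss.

86.91

Competitive equilibrium: 53 − 1.8Q = 9 + 7Q → Q* = 5, P* = 44.
At the floor P = 52, quantity demanded = (53 − 52)/1.8 = 0.5556.
Sellers' marginal cost at Q' = 0.5556: 9 + 7·0.5556 = 12.8892.
ΔQ = 5 − 0.5556 = 4.4444; wedge = 52 − 12.8892 = 39.1108.
DWL = ½ × 4.4444 × 39.1108 = 86.91.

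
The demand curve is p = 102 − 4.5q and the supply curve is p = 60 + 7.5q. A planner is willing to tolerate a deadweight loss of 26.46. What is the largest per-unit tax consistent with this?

25.2

Competitive equilibrium: 102 − 4.5q = 60 + 7.5q → q* = 3.5, p* = 86.25.
A tax t gives Δq = t/12 and wedge t, so DWL = t²/24.
t²/24 = 26.46 → t² = 635.04 → t = 25.2.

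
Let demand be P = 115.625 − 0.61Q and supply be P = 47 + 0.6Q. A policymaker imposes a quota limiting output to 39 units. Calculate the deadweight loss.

189.86

Competitive equilibrium: 115.625 − 0.61Q = 47 + 0.6Q → Q* = 56.7149, P* = 81.0289.
At Q = 39: demand price = 115.625 − 0.61·39 = 91.835; supply price = 47 + 0.6·39 = 70.4.
ΔQ = 56.7149 − 39 = 17.7149; wedge = 91.835 − 70.4 = 21.435.
The triangle = ½ × 17.7149 × 21.435 = 189.86.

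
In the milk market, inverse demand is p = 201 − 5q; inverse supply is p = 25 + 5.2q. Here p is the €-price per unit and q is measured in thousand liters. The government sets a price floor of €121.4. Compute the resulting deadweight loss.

€9.09 thousand

Competitive equilibrium: 201 − 5q = 25 + 5.2q → q* = 17.2549, p* = 114.7255.
At the floor p = 121.4, quantity demanded = (201 − 121.4)/5 = 15.92.
Sellers' marginal cost at q' = 15.92: 25 + 5.2·15.92 = 107.784.
Δq = 17.2549 − 15.92 = 1.3349; wedge = 121.4 − 107.784 = 13.616.
Deadweight loss = ½ × 1.3349 × 13.616 = €9.09 thousand.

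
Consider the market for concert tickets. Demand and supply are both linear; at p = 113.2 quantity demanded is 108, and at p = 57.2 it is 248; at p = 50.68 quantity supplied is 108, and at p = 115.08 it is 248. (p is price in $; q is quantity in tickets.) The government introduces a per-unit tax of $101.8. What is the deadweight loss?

$6025.14

Demand slope = (57.2 − 113.2)/(248 − 108) = −0.4, so p = 156.4 − 0.4q.
Supply slope = (115.08 − 50.68)/(248 − 108) = 0.46, so p = 1 + 0.46q.
Competitive equilibrium: 156.4 − 0.4q = 1 + 0.46q → q* = 180.6977, p* = 84.1209.
With the tax, the buyer price exceeds the seller price by 101.8: (156.4 − 0.4q) − (1 + 0.46q) = 101.8 → q' = 62.3256.
Δq = 180.6977 − 62.3256 = 118.3721; the wedge equals the tax, 101.8.
Welfare loss = ½ × 118.3721 × 101.8 = $6025.14.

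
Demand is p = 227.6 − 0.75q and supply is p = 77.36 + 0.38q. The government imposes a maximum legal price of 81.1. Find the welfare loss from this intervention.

8563.69

Competitive equilibrium: 227.6 − 0.75q = 77.36 + 0.38q → q* = 132.9558, p* = 127.8832.
At the ceiling p = 81.1, quantity supplied = (81.1 − 77.36)/0.38 = 9.8421.
Willingness to pay at q' = 9.8421: 227.6 − 0.75·9.8421 = 220.2184.
Δq = 132.9558 − 9.8421 = 123.1137; wedge = 220.2184 − 81.1 = 139.1184.
Deadweight loss = ½ × 123.1137 × 139.1184 = 8563.69.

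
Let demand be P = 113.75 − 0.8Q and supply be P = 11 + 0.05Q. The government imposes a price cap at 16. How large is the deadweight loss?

Competitive equilibrium: 113.75 − 0.8Q = 11 + 0.05Q → Q* = 120.8824, P* = 17.0441.
At the ceiling P = 16, quantity supplied = (16 − 11)/0.05 = 100.
Willingness to pay at Q' = 100: 113.75 − 0.8·100 = 33.75.
ΔQ = 120.8824 − 100 = 20.8824; wedge = 33.75 − 16 = 17.75.
Welfare loss = ½ × 20.8824 × 17.75 = 185.33.

185.33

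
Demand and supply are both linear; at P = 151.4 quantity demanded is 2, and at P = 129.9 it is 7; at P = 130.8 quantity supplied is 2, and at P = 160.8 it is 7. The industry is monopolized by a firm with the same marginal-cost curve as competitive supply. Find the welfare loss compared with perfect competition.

7.15

Demand slope = (129.9 − 151.4)/(7 − 2) = −4.3, so P = 160 − 4.3Q.
Supply slope = (160.8 − 130.8)/(7 − 2) = 6, so P = 118.8 + 6Q.
Competitive equilibrium: 160 − 4.3Q = 118.8 + 6Q → Q* = 4, P* = 142.8.
Marginal revenue: MR = 160 − 8.6Q. Set MR = MC: 160 − 8.6Q = 118.8 + 6Q → Q_m = 2.8219.
Price P_m = 160 − 4.3·2.8219 = 147.8658; MC(Q_m) = 118.8 + 6·2.8219 = 135.7314.
Competitive Q* = 4, so ΔQ = 1.1781; wedge = 147.8658 − 135.7314 = 12.1344.
Deadweight loss = ½ × 1.1781 × 12.1344 = 7.15.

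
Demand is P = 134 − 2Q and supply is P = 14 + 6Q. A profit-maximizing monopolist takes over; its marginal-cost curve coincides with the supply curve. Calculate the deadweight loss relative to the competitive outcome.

Competitive equilibrium: 134 − 2Q = 14 + 6Q → Q* = 15, P* = 104.
Marginal revenue: MR = 134 − 4Q. Set MR = MC: 134 − 4Q = 14 + 6Q → Q_m = 12.
Price P_m = 134 − 2·12 = 110; MC(Q_m) = 14 + 6·12 = 86.
Competitive Q* = 15, so ΔQ = 3; wedge = 110 − 86 = 24.
DWL = ½ × 3 × 24 = 36.

36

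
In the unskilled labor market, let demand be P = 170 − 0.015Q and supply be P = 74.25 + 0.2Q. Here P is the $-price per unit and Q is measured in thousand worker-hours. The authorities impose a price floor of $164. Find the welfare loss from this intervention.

$221.08 thousand

Competitive equilibrium: 170 − 0.015Q = 74.25 + 0.2Q → Q* = 445.3488, P* = 163.3198.
At the floor P = 164, quantity demanded = (170 − 164)/0.015 = 400.
Sellers' marginal cost at Q' = 400: 74.25 + 0.2·400 = 154.25.
ΔQ = 445.3488 − 400 = 45.3488; wedge = 164 − 154.25 = 9.75.
DWL = ½ × 45.3488 × 9.75 = $221.08 thousand.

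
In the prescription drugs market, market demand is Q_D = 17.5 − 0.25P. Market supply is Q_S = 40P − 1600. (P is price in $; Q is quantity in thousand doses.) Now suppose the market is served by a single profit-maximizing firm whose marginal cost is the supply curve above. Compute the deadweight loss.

$27.78 thousand

In inverse form: demand P = 70 − 4Q, supply P = 40 + 0.025Q.
Competitive equilibrium: 70 − 4Q = 40 + 0.025Q → Q* = 7.4534, P* = 40.1863.
Marginal revenue: MR = 70 − 8Q. Set MR = MC: 70 − 8Q = 40 + 0.025Q → Q_m = 3.7383.
Price P_m = 70 − 4·3.7383 = 55.0468; MC(Q_m) = 40 + 0.025·3.7383 = 40.0935.
Competitive Q* = 7.4534, so ΔQ = 3.7151; wedge = 55.0468 − 40.0935 = 14.9533.
The triangle = ½ × 3.7151 × 14.9533 = $27.78 thousand.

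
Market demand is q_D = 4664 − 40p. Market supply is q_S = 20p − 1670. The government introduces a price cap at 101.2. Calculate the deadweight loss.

In inverse form: demand p = 116.6 − 0.025q, supply p = 83.5 + 0.05q.
Competitive equilibrium: 116.6 − 0.025q = 83.5 + 0.05q → q* = 441.3333, p* = 105.5667.
At the ceiling p = 101.2, quantity supplied = (101.2 − 83.5)/0.05 = 354.
Willingness to pay at q' = 354: 116.6 − 0.025·354 = 107.75.
Δq = 441.3333 − 354 = 87.3333; wedge = 107.75 − 101.2 = 6.55.
The triangle = ½ × 87.3333 × 6.55 = 286.02.

286.02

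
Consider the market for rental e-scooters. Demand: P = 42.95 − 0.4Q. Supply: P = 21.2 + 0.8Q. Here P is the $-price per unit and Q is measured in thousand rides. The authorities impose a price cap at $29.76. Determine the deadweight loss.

Competitive equilibrium: 42.95 − 0.4Q = 21.2 + 0.8Q → Q* = 18.125, P* = 35.7.
At the ceiling P = 29.76, quantity supplied = (29.76 − 21.2)/0.8 = 10.7.
Willingness to pay at Q' = 10.7: 42.95 − 0.4·10.7 = 38.67.
ΔQ = 18.125 − 10.7 = 7.425; wedge = 38.67 − 29.76 = 8.91.
Deadweight loss = ½ × 7.425 × 8.91 = $33.08 thousand.

$33.08 thousand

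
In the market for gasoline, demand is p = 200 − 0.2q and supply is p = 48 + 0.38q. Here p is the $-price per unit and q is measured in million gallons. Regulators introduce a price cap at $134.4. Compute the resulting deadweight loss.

Competitive equilibrium: 200 − 0.2q = 48 + 0.38q → q* = 262.069, p* = 147.5862.
At the ceiling p = 134.4, quantity supplied = (134.4 − 48)/0.38 = 227.3684.
Willingness to pay at q' = 227.3684: 200 − 0.2·227.3684 = 154.5263.
Δq = 262.069 − 227.3684 = 34.7006; wedge = 154.5263 − 134.4 = 20.1263.
The triangle = ½ × 34.7006 × 20.1263 = $349.20 million.

$349.20 million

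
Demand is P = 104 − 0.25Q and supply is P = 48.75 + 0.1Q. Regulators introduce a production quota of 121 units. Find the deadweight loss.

237.73

Competitive equilibrium: 104 − 0.25Q = 48.75 + 0.1Q → Q* = 157.8571, P* = 64.5357.
At Q = 121: demand price = 104 − 0.25·121 = 73.75; supply price = 48.75 + 0.1·121 = 60.85.
ΔQ = 157.8571 − 121 = 36.8571; wedge = 73.75 − 60.85 = 12.9.
Deadweight loss = ½ × 36.8571 × 12.9 = 237.73.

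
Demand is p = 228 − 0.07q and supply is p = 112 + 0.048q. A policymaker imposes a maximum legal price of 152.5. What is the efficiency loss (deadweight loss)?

Competitive equilibrium: 228 − 0.07q = 112 + 0.048q → q* = 983.0508, p* = 159.1864.
At the ceiling p = 152.5, quantity supplied = (152.5 − 112)/0.048 = 843.75.
Willingness to pay at q' = 843.75: 228 − 0.07·843.75 = 168.9375.
Δq = 983.0508 − 843.75 = 139.3008; wedge = 168.9375 − 152.5 = 16.4375.
Welfare loss = ½ × 139.3008 × 16.4375 = 1144.88.

1144.88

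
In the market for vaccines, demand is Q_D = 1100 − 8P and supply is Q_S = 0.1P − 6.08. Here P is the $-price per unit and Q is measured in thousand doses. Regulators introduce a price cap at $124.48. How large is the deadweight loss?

$7.38 thousand

In inverse form: demand P = 137.5 − 0.125Q, supply P = 60.8 + 10Q.
Competitive equilibrium: 137.5 − 0.125Q = 60.8 + 10Q → Q* = 7.5753, P* = 136.5531.
At the ceiling P = 124.48, quantity supplied = (124.48 − 60.8)/10 = 6.368.
Willingness to pay at Q' = 6.368: 137.5 − 0.125·6.368 = 136.704.
ΔQ = 7.5753 − 6.368 = 1.2073; wedge = 136.704 − 124.48 = 12.224.
Welfare loss = ½ × 1.2073 × 12.224 = $7.38 thousand.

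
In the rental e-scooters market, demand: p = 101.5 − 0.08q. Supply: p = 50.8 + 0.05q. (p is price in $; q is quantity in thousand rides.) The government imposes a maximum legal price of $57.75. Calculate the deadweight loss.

$4095.065 thousand

Competitive equilibrium: 101.5 − 0.08q = 50.8 + 0.05q → q* = 390, p* = 70.3.
At the ceiling p = 57.75, quantity supplied = (57.75 − 50.8)/0.05 = 139.
Willingness to pay at q' = 139: 101.5 − 0.08·139 = 90.38.
Δq = 390 − 139 = 251; wedge = 90.38 − 57.75 = 32.63.
Deadweight loss = ½ × 251 × 32.63 = $4095.065 thousand.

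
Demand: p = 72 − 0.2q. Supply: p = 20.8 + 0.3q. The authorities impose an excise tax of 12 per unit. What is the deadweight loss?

144

Competitive equilibrium: 72 − 0.2q = 20.8 + 0.3q → q* = 102.4, p* = 51.52.
With the tax, the buyer price exceeds the seller price by 12: (72 − 0.2q) − (20.8 + 0.3q) = 12 → q' = 78.4.
Δq = 102.4 − 78.4 = 24; the wedge equals the tax, 12.
Deadweight loss = ½ × 24 × 12 = 144.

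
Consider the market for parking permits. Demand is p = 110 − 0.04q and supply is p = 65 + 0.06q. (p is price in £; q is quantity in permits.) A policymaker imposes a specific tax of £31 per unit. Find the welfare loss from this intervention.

Competitive equilibrium: 110 − 0.04q = 65 + 0.06q → q* = 450, p* = 92.
With the tax, the buyer price exceeds the seller price by 31: (110 − 0.04q) − (65 + 0.06q) = 31 → q' = 140.
Δq = 450 − 140 = 310; the wedge equals the tax, 31.
Deadweight loss = ½ × 310 × 31 = £4805.

£4805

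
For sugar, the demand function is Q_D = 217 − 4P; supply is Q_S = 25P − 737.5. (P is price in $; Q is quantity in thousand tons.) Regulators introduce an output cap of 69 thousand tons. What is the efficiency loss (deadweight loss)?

In inverse form: demand P = 54.25 − 0.25Q, supply P = 29.5 + 0.04Q.
Competitive equilibrium: 54.25 − 0.25Q = 29.5 + 0.04Q → Q* = 85.3448, P* = 32.9138.
At Q = 69: demand price = 54.25 − 0.25·69 = 37; supply price = 29.5 + 0.04·69 = 32.26.
ΔQ = 85.3448 − 69 = 16.3448; wedge = 37 − 32.26 = 4.74.
Welfare loss = ½ × 16.3448 × 4.74 = $38.74 thousand.

$38.74 thousand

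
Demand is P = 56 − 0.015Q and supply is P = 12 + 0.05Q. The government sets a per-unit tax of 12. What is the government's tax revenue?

5907.69

Competitive equilibrium: 56 − 0.015Q = 12 + 0.05Q → Q* = 676.9231, P* = 45.8462.
With the tax, the buyer price exceeds the seller price by 12: (56 − 0.015Q) − (12 + 0.05Q) = 12 → Q' = 492.3077.
Tax revenue = 12 × 492.3077 = 5907.69.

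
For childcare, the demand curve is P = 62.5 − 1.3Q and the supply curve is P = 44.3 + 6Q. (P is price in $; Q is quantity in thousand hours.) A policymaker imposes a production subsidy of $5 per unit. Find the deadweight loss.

$1.71 thousand

Competitive equilibrium: 62.5 − 1.3Q = 44.3 + 6Q → Q* = 2.4932, P* = 59.2589.
The subsidy lowers effective supply by 5: P = 39.3 + 6Q.
New quantity: 62.5 − 1.3Q = 39.3 + 6Q → Q' = 3.1781.
Overproduction ΔQ = 3.1781 − 2.4932 = 0.6849; wedge = subsidy = 5.
The triangle = ½ × 0.6849 × 5 = $1.71 thousand.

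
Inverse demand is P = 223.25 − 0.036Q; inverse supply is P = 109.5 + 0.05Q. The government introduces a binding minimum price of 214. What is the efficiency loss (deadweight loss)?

48838.56

Competitive equilibrium: 223.25 − 0.036Q = 109.5 + 0.05Q → Q* = 1322.67442, P* = 175.63372.
At the floor P = 214, quantity demanded = (223.25 − 214)/0.036 = 256.94444.
Sellers' marginal cost at Q' = 256.94444: 109.5 + 0.05·256.94444 = 122.34722.
ΔQ = 1322.67442 − 256.94444 = 1065.72998; wedge = 214 − 122.34722 = 91.65278.
The triangle = ½ × 1065.72998 × 91.65278 = 48838.56.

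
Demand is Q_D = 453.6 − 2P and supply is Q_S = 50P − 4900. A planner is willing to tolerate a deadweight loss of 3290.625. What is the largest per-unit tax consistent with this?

In inverse form: demand P = 226.8 − 0.5Q, supply P = 98 + 0.02Q.
Competitive equilibrium: 226.8 − 0.5Q = 98 + 0.02Q → Q* = 247.6923, P* = 102.9538.
A tax t gives ΔQ = t/0.52 and wedge t, so DWL = t²/1.04.
t²/1.04 = 3290.625 → t² = 3422.25 → t = 58.5.

58.5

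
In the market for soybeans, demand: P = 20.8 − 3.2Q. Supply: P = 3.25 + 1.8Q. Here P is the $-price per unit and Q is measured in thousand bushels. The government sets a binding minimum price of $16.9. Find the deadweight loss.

$13.12 thousand

Competitive equilibrium: 20.8 − 3.2Q = 3.25 + 1.8Q → Q* = 3.51, P* = 9.568.
At the floor P = 16.9, quantity demanded = (20.8 − 16.9)/3.2 = 1.2188.
Sellers' marginal cost at Q' = 1.2188: 3.25 + 1.8·1.2188 = 5.4438.
ΔQ = 3.51 − 1.2188 = 2.2912; wedge = 16.9 − 5.4438 = 11.4562.
Deadweight loss = ½ × 2.2912 × 11.4562 = $13.12 thousand.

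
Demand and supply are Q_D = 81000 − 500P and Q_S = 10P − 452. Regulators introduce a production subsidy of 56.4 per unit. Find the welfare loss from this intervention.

In inverse form: demand P = 162 − 0.002Q, supply P = 45.2 + 0.1Q.
Competitive equilibrium: 162 − 0.002Q = 45.2 + 0.1Q → Q* = 1145.098, P* = 159.7098.
The subsidy lowers effective supply by 56.4: P = 0.1Q − 11.2.
New quantity: 162 − 0.002Q = 0.1Q − 11.2 → Q' = 1698.0392.
Overproduction ΔQ = 1698.0392 − 1145.098 = 552.9412; wedge = subsidy = 56.4.
The triangle = ½ × 552.9412 × 56.4 = 15592.94.

15592.94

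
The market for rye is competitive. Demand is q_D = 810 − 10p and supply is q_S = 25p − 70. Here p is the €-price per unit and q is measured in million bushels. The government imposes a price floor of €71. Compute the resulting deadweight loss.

€14720.14 million

In inverse form: demand p = 81 − 0.1q, supply p = 2.8 + 0.04q.
Competitive equilibrium: 81 − 0.1q = 2.8 + 0.04q → q* = 558.5714, p* = 25.1429.
At the floor p = 71, quantity demanded = (81 − 71)/0.1 = 100.
Sellers' marginal cost at q' = 100: 2.8 + 0.04·100 = 6.8.
Δq = 558.5714 − 100 = 458.5714; wedge = 71 − 6.8 = 64.2.
Deadweight loss = ½ × 458.5714 × 64.2 = €14720.14 million.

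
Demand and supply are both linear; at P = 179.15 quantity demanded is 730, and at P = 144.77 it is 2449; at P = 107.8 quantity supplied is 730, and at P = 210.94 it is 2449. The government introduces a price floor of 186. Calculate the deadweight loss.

60947.27

Demand slope = (144.77 − 179.15)/(2449 − 730) = −0.02, so P = 193.75 − 0.02Q.
Supply slope = (210.94 − 107.8)/(2449 − 730) = 0.06, so P = 64 + 0.06Q.
Competitive equilibrium: 193.75 − 0.02Q = 64 + 0.06Q → Q* = 1621.875, P* = 161.3125.
At the floor P = 186, quantity demanded = (193.75 − 186)/0.02 = 387.5.
Sellers' marginal cost at Q' = 387.5: 64 + 0.06·387.5 = 87.25.
ΔQ = 1621.875 − 387.5 = 1234.375; wedge = 186 − 87.25 = 98.75.
Deadweight loss = ½ × 1234.375 × 98.75 = 60947.27.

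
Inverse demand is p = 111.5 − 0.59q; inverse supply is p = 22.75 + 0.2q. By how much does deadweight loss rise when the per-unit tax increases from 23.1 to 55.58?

1617.42

Competitive equilibrium: 111.5 − 0.59q = 22.75 + 0.2q → q* = 112.3418, p* = 45.2184.
For a per-unit tax t: Δq = t/0.79, so DWL = ½·t·(t/0.79) = t²/1.58.
At t = 23.1: DWL = 337.728. At t = 55.58: DWL = 1955.15.
Increase = 1955.15 − 337.728 = 1617.42.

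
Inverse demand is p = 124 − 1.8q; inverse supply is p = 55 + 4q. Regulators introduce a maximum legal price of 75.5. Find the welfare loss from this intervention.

132.98

Competitive equilibrium: 124 − 1.8q = 55 + 4q → q* = 11.8966, p* = 102.5862.
At the ceiling p = 75.5, quantity supplied = (75.5 − 55)/4 = 5.125.
Willingness to pay at q' = 5.125: 124 − 1.8·5.125 = 114.775.
Δq = 11.8966 − 5.125 = 6.7716; wedge = 114.775 − 75.5 = 39.275.
Welfare loss = ½ × 6.7716 × 39.275 = 132.98.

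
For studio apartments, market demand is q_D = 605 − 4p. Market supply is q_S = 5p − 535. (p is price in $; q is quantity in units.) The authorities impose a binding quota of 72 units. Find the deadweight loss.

In inverse form: demand p = 151.25 − 0.25q, supply p = 107 + 0.2q.
Competitive equilibrium: 151.25 − 0.25q = 107 + 0.2q → q* = 98.3333, p* = 126.6667.
At q = 72: demand price = 151.25 − 0.25·72 = 133.25; supply price = 107 + 0.2·72 = 121.4.
Δq = 98.3333 − 72 = 26.3333; wedge = 133.25 − 121.4 = 11.85.
Deadweight loss = ½ × 26.3333 × 11.85 = $156.025.

$156.025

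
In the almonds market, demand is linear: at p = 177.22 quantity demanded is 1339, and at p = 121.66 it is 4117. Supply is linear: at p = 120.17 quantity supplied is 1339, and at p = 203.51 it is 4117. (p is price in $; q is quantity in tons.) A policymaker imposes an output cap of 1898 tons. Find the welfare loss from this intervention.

$8468.10

Demand slope = (121.66 − 177.22)/(4117 − 1339) = −0.02, so p = 204 − 0.02q.
Supply slope = (203.51 − 120.17)/(4117 − 1339) = 0.03, so p = 80 + 0.03q.
Competitive equilibrium: 204 − 0.02q = 80 + 0.03q → q* = 2480, p* = 154.4.
At q = 1898: demand price = 204 − 0.02·1898 = 166.04; supply price = 80 + 0.03·1898 = 136.94.
Δq = 2480 − 1898 = 582; wedge = 166.04 − 136.94 = 29.1.
DWL = ½ × 582 × 29.1 = $8468.10.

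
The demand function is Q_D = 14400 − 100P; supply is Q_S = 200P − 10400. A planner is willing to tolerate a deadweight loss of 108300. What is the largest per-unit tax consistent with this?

57

In inverse form: demand P = 144 − 0.01Q, supply P = 52 + 0.005Q.
Competitive equilibrium: 144 − 0.01Q = 52 + 0.005Q → Q* = 6133.3333, P* = 82.6667.
A tax t gives ΔQ = t/0.015 and wedge t, so DWL = t²/0.03.
t²/0.03 = 108300 → t² = 3249 → t = 57.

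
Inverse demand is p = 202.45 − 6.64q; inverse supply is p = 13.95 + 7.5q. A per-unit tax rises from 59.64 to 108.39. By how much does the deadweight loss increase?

289.66

Competitive equilibrium: 202.45 − 6.64q = 13.95 + 7.5q → q* = 13.331, p* = 113.9323.
For a per-unit tax t: Δq = t/14.14, so DWL = ½·t·(t/14.14) = t²/28.28.
At t = 59.64: DWL = 125.775. At t = 108.39: DWL = 415.431.
Increase = 415.431 − 125.775 = 289.66.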